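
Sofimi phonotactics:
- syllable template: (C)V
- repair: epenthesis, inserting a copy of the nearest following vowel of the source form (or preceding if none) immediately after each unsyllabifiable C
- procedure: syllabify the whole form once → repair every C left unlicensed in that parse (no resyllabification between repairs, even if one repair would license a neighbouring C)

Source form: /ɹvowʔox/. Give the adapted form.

ɹovowoʔoxo

Under (C)V, the unsyllabifiable consonants are /ɹ/, /w/, /x/ (no codas are permitted; onsets are limited to one consonant).
Each unlicensed consonant becomes the onset of a new syllable: /ɹ/ → /ɹo/, /w/ → /wo/, /x/ → /xo/.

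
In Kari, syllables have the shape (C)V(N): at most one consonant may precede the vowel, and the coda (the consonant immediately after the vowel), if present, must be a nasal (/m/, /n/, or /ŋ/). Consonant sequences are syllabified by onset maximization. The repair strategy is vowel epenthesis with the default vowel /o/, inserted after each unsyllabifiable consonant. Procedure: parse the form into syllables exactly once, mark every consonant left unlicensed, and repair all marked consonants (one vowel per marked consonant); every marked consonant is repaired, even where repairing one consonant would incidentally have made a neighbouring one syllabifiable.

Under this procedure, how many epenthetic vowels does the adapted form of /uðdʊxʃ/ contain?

The unsyllabifiable consonants are /ð/, /x/, /ʃ/; each receives one epenthetic vowel.

3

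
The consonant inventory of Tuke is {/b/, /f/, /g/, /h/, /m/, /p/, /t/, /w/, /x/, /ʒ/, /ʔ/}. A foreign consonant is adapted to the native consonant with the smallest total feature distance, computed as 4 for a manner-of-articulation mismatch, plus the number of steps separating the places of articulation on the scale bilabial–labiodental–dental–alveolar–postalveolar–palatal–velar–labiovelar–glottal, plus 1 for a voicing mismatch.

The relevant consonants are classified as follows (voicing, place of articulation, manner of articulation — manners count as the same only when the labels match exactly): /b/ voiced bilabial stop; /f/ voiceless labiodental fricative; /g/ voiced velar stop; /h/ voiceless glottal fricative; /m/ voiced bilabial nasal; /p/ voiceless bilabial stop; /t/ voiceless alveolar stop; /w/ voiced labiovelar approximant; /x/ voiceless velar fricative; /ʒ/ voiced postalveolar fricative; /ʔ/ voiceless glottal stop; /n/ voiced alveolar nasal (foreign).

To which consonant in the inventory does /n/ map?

/m/ is closest: same manner (nasal), place distance 3 (alveolar→bilabial), same voicing; total 3. Next closest is /t/ at distance 5.

m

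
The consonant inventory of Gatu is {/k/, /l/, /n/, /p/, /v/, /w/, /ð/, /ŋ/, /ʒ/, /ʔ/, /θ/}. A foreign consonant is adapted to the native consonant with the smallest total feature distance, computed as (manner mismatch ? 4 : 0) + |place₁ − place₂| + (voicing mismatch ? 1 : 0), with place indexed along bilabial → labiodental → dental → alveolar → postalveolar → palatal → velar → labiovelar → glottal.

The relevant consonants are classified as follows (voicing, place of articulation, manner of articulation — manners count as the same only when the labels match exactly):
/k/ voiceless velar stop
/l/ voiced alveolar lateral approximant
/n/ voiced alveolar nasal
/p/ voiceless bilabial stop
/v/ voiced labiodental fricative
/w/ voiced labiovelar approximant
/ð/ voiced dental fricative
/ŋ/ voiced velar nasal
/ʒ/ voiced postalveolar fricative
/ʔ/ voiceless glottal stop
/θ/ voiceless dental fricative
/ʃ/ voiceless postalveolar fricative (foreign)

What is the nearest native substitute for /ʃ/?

ʒ

/ʒ/ is closest: same manner (fricative), place distance 0 (postalveolar→postalveolar), voicing differs (+1); total 1. Next closest is /θ/ at distance 2.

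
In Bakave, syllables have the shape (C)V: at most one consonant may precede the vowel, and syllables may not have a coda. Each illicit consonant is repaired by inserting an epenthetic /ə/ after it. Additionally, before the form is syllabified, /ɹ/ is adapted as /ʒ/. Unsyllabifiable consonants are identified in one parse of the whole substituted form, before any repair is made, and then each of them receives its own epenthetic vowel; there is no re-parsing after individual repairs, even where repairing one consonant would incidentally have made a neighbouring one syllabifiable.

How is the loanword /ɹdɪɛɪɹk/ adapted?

Substitution: /ɹ/ → /ʒ/, giving /ʒdɪɛɪʒk/.
Syllabifying with onset maximization leaves /ʒ/, /ʒ/, /k/ stranded (no codas are permitted; onsets are limited to one consonant).
Epenthesis after each stranded consonant: /ʒ/ → /ʒə/, /ʒ/ → /ʒə/, /k/ → /kə/.

ʒədɪɛɪʒəkə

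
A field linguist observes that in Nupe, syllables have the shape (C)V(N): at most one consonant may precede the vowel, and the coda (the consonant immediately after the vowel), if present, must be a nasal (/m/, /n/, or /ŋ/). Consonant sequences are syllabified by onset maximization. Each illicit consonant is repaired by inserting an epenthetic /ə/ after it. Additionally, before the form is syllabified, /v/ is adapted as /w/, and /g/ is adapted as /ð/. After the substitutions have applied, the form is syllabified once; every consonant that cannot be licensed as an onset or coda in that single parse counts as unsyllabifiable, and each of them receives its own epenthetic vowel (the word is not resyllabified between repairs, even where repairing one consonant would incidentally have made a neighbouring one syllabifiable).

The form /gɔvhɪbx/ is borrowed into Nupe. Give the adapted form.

Substitution: /g/ → /ð/, /v/ → /w/, giving /ðɔwhɪbx/.
The consonants /w/, /b/, /x/ cannot be parsed into a legal (C)V(N) syllable (only a nasal (/m/, /n/, or /ŋ/) is licensed in coda position; onsets are limited to one consonant).
Each unlicensed consonant becomes the onset of a new syllable: /w/ → /wə/, /b/ → /bə/, /x/ → /xə/.

ðɔwəhɪbəxə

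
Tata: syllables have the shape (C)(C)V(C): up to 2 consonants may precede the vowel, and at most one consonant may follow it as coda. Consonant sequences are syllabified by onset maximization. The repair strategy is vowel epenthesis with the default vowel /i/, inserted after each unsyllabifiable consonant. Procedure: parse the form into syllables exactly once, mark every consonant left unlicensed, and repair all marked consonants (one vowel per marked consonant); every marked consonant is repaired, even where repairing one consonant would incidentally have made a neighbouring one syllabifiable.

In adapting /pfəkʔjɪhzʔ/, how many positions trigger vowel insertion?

2

The unsyllabifiable consonants are /z/, /ʔ/; each receives one epenthetic vowel.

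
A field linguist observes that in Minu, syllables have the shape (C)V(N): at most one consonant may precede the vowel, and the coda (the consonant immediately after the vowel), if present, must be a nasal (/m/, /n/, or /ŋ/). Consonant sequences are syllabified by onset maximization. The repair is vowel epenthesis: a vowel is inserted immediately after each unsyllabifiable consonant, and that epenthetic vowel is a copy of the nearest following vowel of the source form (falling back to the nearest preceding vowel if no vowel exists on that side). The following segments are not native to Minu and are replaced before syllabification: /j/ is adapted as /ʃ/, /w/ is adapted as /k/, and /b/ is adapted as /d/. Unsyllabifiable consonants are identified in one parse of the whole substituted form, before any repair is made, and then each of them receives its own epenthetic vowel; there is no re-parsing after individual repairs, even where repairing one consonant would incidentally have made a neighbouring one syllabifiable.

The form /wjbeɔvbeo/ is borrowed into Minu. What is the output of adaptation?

Substitution: /w/ → /k/, /j/ → /ʃ/, /b/ → /d/, giving /kʃdeɔvdeo/.
Under (C)V(N), the unsyllabifiable consonants are /k/, /ʃ/, /v/ (only a nasal (/m/, /n/, or /ŋ/) is licensed in coda position; onsets are limited to one consonant).
Each unlicensed consonant becomes the onset of a new syllable: /k/ → /ke/, /ʃ/ → /ʃe/, /v/ → /ve/.

keʃedeɔvedeo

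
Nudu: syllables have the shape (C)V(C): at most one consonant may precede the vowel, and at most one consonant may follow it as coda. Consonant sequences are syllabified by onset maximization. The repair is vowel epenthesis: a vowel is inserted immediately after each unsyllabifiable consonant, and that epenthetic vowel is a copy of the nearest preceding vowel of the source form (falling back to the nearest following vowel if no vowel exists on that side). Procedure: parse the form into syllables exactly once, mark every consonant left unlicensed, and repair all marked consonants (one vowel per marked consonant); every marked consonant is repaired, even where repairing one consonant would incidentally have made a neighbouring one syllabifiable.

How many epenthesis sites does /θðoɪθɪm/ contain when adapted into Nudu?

1

The unsyllabifiable consonants are /θ/; each receives one epenthetic vowel.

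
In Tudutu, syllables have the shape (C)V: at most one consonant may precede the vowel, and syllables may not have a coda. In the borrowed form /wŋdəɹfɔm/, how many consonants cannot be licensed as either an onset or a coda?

Under (C)V, the unsyllabifiable consonants are /w/, /ŋ/, /ɹ/, /m/ (no codas are permitted; onsets are limited to one consonant).

4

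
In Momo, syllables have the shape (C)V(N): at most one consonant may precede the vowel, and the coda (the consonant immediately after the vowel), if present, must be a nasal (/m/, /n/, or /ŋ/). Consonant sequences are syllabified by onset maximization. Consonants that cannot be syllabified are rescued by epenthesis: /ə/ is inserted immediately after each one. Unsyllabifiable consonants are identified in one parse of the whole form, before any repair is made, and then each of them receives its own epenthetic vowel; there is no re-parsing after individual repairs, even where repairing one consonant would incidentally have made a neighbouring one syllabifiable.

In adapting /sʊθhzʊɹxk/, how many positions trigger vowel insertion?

The unsyllabifiable consonants are /θ/, /h/, /ɹ/, /x/, /k/; each receives one epenthetic vowel.

5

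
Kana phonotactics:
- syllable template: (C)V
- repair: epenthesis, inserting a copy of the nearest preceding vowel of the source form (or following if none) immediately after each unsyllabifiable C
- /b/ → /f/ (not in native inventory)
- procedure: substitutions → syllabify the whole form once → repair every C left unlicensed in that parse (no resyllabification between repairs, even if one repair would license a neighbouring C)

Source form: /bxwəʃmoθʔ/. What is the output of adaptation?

fəxəwəʃəmoθoʔo

Substitution: /b/ → /f/, giving /fxwəʃmoθʔ/.
The consonants /f/, /x/, /ʃ/, /θ/, /ʔ/ cannot be parsed into a legal (C)V syllable (no codas are permitted; onsets are limited to one consonant).
Inserting the epenthetic vowel yields /f/ → /fə/, /x/ → /xə/, /ʃ/ → /ʃə/, /θ/ → /θo/, /ʔ/ → /ʔo/.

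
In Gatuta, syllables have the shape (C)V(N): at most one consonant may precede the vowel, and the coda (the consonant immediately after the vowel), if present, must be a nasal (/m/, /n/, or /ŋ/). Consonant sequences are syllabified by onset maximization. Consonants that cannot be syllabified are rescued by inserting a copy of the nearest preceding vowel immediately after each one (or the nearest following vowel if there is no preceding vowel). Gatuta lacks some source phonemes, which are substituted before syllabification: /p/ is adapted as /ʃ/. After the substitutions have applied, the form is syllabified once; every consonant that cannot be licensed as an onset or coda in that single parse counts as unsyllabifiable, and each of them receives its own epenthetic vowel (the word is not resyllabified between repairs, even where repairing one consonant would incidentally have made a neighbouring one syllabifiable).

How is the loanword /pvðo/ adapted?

ʃovoðo

Substitution: /p/ → /ʃ/, giving /ʃvðo/.
Syllabifying with onset maximization leaves /ʃ/, /v/ stranded (only a nasal (/m/, /n/, or /ŋ/) is licensed in coda position; onsets are limited to one consonant).
Inserting the epenthetic vowel yields /ʃ/ → /ʃo/, /v/ → /vo/.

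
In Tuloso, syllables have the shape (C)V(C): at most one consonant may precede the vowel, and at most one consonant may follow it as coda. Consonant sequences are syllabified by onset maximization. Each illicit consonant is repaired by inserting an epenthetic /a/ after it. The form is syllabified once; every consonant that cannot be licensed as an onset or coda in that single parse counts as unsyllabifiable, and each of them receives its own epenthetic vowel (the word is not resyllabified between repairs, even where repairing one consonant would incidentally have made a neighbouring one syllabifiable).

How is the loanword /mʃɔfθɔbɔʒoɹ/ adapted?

maʃɔfθɔbɔʒoɹ

Syllabifying with onset maximization leaves /m/ stranded (at most one coda consonant is licensed; onsets are limited to one consonant).
Inserting the epenthetic vowel yields /m/ → /ma/.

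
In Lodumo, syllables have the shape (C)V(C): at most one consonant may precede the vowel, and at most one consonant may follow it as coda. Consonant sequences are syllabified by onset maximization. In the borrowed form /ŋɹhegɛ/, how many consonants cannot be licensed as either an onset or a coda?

2

Syllabifying with onset maximization leaves /ŋ/, /ɹ/ stranded (at most one coda consonant is licensed; onsets are limited to one consonant).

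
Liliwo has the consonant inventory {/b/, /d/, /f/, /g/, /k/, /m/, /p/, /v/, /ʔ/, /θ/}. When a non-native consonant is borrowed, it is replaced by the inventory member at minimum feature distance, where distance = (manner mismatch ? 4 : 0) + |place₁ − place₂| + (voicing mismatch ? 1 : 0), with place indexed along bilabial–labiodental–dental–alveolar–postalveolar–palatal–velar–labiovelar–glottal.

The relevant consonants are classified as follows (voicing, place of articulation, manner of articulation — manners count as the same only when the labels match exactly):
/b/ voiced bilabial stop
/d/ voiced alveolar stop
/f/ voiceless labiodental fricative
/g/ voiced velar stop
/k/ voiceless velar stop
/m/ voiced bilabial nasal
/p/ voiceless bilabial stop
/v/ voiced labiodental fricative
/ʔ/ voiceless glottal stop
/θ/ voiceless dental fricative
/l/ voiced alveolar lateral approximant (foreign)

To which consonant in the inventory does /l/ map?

d

/d/ is closest: manner differs (lateral approximant→stop, +4), place distance 0 (alveolar→alveolar), same voicing; total 4. Next closest is /v/ at distance 6.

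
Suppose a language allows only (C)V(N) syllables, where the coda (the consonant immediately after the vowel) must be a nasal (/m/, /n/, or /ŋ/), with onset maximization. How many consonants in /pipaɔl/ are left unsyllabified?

1

The consonants /l/ cannot be parsed into a legal (C)V(N) syllable (only a nasal (/m/, /n/, or /ŋ/) is licensed in coda position; onsets are limited to one consonant).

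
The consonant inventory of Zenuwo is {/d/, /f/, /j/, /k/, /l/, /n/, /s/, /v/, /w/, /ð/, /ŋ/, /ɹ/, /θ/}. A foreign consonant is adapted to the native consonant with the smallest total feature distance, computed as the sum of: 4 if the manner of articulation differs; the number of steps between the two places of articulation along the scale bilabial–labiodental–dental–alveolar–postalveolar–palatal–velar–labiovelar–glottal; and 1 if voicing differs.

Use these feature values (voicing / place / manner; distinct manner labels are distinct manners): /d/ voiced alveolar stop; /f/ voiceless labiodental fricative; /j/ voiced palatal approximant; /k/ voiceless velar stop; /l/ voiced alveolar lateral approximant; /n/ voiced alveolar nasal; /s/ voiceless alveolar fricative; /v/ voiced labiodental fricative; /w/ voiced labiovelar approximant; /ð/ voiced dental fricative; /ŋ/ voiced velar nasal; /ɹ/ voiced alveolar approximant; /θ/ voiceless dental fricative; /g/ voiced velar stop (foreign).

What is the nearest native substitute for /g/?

k

/k/ is closest: same manner (stop), place distance 0 (velar→velar), voicing differs (+1); total 1. Next closest is /d/ at distance 3.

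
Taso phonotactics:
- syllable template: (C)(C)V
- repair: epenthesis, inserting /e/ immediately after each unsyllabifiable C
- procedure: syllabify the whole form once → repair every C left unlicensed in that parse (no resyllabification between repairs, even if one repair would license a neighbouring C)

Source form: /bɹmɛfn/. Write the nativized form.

beɹmɛfene

The consonants /b/, /f/, /n/ cannot be parsed into a legal (C)(C)V syllable (no codas are permitted; onsets may contain at most 2 consonants).
Each unlicensed consonant becomes the onset of a new syllable: /b/ → /be/, /f/ → /fe/, /n/ → /ne/.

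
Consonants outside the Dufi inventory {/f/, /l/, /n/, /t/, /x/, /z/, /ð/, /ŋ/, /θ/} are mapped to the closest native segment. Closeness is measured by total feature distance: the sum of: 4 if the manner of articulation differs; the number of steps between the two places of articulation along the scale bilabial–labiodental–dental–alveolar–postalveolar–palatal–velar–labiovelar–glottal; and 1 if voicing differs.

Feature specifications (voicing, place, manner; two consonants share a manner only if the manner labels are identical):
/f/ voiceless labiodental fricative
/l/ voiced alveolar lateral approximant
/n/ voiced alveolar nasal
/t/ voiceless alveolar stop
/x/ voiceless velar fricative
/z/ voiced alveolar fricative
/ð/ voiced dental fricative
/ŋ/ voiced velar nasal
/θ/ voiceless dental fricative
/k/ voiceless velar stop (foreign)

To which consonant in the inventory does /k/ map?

t

/t/ is closest: same manner (stop), place distance 3 (velar→alveolar), same voicing; total 3. Next closest is /x/ at distance 4.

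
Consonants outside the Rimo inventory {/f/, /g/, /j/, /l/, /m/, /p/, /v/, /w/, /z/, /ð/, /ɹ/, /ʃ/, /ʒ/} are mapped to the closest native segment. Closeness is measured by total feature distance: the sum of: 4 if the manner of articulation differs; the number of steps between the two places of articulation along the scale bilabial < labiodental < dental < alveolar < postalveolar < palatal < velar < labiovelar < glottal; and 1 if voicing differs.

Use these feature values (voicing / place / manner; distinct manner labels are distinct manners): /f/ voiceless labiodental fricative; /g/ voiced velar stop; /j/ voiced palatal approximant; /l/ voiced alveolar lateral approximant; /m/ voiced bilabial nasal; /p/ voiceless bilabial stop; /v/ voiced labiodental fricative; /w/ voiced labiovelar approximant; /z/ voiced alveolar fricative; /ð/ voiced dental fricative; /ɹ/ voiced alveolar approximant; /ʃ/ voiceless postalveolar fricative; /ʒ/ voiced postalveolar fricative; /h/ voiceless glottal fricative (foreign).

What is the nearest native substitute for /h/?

/ʃ/ is closest: same manner (fricative), place distance 4 (glottal→postalveolar), same voicing; total 4. Next closest is /ʒ/ at distance 5.

ʃ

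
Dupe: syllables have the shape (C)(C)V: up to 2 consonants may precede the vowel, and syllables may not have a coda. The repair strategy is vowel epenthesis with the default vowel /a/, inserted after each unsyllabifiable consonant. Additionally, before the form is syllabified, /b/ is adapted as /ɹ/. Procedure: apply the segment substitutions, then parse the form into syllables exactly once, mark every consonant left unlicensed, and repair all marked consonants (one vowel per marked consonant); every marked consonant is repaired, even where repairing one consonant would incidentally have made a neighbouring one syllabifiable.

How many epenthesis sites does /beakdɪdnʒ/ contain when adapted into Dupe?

3

After substitution the input is /ɹeakdɪdnʒ/.
The unsyllabifiable consonants are /d/, /n/, /ʒ/; each receives one epenthetic vowel.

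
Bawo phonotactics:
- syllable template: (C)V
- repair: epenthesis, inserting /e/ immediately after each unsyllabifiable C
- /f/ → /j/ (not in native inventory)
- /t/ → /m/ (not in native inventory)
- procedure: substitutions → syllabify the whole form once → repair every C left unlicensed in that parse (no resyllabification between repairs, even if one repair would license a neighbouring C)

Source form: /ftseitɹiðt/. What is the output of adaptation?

Substitution: /f/ → /j/, /t/ → /m/, giving /jmseimɹiðm/.
Under (C)V, the unsyllabifiable consonants are /j/, /m/, /m/, /ð/, /m/ (no codas are permitted; onsets are limited to one consonant).
Inserting the epenthetic vowel yields /j/ → /je/, /m/ → /me/, /m/ → /me/, /ð/ → /ðe/, /m/ → /me/.

jemeseimeɹiðeme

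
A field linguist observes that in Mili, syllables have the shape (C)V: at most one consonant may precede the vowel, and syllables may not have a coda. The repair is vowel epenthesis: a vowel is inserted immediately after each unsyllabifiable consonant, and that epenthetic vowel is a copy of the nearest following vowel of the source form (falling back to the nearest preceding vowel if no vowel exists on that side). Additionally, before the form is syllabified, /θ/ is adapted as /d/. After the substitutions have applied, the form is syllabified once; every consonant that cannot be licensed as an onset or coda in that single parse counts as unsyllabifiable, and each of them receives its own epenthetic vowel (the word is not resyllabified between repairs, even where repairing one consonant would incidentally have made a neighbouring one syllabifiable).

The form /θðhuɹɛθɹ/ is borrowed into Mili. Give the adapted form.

Substitution: /θ/ → /d/, giving /dðhuɹɛdɹ/.
The consonants /d/, /ð/, /d/, /ɹ/ cannot be parsed into a legal (C)V syllable (no codas are permitted; onsets are limited to one consonant).
Inserting the epenthetic vowel yields /d/ → /du/, /ð/ → /ðu/, /d/ → /dɛ/, /ɹ/ → /ɹɛ/.

duðuhuɹɛdɛɹɛ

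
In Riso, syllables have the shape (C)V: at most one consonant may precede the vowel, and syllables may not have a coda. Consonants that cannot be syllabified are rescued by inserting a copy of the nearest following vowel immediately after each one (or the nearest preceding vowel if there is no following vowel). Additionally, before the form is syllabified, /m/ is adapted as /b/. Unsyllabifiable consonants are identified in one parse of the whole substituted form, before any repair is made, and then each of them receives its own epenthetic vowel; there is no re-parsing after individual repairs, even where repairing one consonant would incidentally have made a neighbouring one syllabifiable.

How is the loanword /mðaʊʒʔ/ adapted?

baðaʊʒʊʔʊ

Substitution: /m/ → /b/, giving /bðaʊʒʔ/.
The consonants /b/, /ʒ/, /ʔ/ cannot be parsed into a legal (C)V syllable (no codas are permitted; onsets are limited to one consonant).
Inserting the epenthetic vowel yields /b/ → /ba/, /ʒ/ → /ʒʊ/, /ʔ/ → /ʔʊ/.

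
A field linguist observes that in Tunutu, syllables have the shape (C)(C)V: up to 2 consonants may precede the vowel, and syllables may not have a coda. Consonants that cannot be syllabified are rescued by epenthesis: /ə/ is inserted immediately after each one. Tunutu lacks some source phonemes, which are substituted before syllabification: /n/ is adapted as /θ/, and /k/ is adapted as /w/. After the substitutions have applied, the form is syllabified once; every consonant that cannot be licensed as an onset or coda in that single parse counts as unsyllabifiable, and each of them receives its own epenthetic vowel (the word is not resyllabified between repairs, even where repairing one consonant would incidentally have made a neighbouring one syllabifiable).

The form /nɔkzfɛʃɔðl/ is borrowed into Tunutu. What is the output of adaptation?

θɔwəzfɛʃɔðələ

Substitution: /n/ → /θ/, /k/ → /w/, giving /θɔwzfɛʃɔðl/.
The consonants /w/, /ð/, /l/ cannot be parsed into a legal (C)(C)V syllable (no codas are permitted; onsets may contain at most 2 consonants).
Epenthesis after each stranded consonant: /w/ → /wə/, /ð/ → /ðə/, /l/ → /lə/.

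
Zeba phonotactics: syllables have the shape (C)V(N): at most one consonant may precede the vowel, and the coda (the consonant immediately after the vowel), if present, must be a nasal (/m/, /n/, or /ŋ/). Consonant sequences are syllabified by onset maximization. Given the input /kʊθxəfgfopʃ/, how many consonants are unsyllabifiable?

5

Syllabifying with onset maximization leaves /θ/, /f/, /g/, /p/, /ʃ/ stranded (only a nasal (/m/, /n/, or /ŋ/) is licensed in coda position; onsets are limited to one consonant).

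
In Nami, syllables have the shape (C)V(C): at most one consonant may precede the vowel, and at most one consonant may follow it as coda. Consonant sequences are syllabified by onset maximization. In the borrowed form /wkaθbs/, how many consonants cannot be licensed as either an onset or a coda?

The consonants /w/, /b/, /s/ cannot be parsed into a legal (C)V(C) syllable (at most one coda consonant is licensed; onsets are limited to one consonant).

3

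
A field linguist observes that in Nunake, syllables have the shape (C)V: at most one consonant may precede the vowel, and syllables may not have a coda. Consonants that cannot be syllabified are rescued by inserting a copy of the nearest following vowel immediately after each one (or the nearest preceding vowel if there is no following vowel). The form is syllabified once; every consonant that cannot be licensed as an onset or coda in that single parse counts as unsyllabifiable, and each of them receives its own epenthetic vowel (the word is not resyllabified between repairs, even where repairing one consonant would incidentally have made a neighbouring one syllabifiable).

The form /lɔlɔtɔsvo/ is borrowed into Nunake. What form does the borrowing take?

Under (C)V, the unsyllabifiable consonants are /s/ (no codas are permitted; onsets are limited to one consonant).
Each unlicensed consonant becomes the onset of a new syllable: /s/ → /so/.

lɔlɔtɔsovo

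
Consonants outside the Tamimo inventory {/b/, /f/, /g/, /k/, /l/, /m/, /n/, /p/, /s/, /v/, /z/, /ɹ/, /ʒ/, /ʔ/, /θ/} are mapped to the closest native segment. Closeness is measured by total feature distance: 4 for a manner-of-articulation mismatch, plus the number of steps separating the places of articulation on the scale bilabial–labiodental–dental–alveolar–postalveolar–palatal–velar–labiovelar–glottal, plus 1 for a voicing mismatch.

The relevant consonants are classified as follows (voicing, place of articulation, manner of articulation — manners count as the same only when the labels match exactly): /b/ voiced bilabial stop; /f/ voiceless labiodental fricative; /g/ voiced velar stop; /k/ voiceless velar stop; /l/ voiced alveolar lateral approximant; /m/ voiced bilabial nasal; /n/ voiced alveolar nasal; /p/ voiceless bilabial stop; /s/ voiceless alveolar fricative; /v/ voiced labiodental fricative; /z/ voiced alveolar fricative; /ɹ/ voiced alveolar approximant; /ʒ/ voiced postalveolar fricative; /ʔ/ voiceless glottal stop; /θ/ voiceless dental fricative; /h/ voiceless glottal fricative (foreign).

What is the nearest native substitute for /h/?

/ʔ/ is closest: manner differs (fricative→stop, +4), place distance 0 (glottal→glottal), same voicing; total 4. Next closest is /s/ at distance 5.

ʔ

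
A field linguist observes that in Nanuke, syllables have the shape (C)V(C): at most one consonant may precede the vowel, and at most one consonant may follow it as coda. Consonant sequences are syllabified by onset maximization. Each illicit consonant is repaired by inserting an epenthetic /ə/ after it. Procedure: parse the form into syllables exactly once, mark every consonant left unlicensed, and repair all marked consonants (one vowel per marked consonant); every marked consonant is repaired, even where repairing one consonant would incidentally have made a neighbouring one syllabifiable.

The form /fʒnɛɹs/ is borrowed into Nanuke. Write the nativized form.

fəʒənɛɹsə

The consonants /f/, /ʒ/, /s/ cannot be parsed into a legal (C)V(C) syllable (at most one coda consonant is licensed; onsets are limited to one consonant).
Inserting the epenthetic vowel yields /f/ → /fə/, /ʒ/ → /ʒə/, /s/ → /sə/.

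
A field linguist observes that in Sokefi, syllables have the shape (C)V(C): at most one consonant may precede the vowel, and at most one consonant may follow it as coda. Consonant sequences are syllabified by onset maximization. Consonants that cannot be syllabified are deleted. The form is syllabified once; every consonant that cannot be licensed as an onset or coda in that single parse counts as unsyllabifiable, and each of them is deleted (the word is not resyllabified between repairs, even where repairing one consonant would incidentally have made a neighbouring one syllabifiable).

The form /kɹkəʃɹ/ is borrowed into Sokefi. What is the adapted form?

kəʃ

The consonants /k/, /ɹ/, /ɹ/ cannot be parsed into a legal (C)V(C) syllable (at most one coda consonant is licensed; onsets are limited to one consonant).
Each unlicensed consonant is deleted: /k/, /ɹ/, /ɹ/.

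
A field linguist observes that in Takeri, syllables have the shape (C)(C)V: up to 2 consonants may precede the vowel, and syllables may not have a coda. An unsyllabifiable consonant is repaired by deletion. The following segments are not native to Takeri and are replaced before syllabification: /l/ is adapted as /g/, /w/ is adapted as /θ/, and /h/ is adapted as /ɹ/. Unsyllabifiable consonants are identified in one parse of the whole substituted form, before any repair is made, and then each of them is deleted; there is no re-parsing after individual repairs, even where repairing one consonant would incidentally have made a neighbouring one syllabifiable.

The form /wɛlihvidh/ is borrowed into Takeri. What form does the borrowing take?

θɛgiɹvi

Substitution: /w/ → /θ/, /l/ → /g/, /h/ → /ɹ/, giving /θɛgiɹvidɹ/.
Syllabifying with onset maximization leaves /d/, /ɹ/ stranded (no codas are permitted; onsets may contain at most 2 consonants).
Each unlicensed consonant is deleted: /d/, /ɹ/.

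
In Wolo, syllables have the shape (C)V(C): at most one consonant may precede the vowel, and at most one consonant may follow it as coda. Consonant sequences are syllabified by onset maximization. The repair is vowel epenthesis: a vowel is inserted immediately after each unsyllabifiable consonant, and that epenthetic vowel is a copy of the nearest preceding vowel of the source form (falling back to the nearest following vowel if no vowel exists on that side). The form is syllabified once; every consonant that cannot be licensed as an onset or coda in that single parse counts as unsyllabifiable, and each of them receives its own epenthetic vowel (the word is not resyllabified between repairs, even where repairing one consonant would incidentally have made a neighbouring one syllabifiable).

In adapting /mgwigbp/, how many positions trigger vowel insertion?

The unsyllabifiable consonants are /m/, /g/, /b/, /p/; each receives one epenthetic vowel.

4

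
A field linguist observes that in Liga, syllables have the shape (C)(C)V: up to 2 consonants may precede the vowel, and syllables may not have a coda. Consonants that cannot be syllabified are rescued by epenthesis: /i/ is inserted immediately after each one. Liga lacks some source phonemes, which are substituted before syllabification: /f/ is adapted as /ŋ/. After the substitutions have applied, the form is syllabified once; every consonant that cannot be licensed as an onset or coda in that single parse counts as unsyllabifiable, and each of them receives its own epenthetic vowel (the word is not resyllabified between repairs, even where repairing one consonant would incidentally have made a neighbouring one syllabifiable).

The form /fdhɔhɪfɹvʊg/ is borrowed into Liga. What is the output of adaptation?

ŋidhɔhɪŋiɹvʊgi

Substitution: /f/ → /ŋ/, giving /ŋdhɔhɪŋɹvʊg/.
Under (C)(C)V, the unsyllabifiable consonants are /ŋ/, /ŋ/, /g/ (no codas are permitted; onsets may contain at most 2 consonants).
Each unlicensed consonant becomes the onset of a new syllable: /ŋ/ → /ŋi/, /ŋ/ → /ŋi/, /g/ → /gi/.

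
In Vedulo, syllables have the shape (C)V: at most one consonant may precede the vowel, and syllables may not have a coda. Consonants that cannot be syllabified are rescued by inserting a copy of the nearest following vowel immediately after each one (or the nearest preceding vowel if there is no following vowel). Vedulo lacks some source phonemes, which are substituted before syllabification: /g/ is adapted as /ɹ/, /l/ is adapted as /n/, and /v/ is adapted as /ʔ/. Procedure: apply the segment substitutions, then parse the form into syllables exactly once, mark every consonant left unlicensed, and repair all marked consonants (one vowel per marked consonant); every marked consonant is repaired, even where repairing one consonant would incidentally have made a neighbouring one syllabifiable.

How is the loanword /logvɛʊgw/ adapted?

Substitution: /l/ → /n/, /g/ → /ɹ/, /v/ → /ʔ/, giving /noɹʔɛʊɹw/.
Under (C)V, the unsyllabifiable consonants are /ɹ/, /ɹ/, /w/ (no codas are permitted; onsets are limited to one consonant).
Inserting the epenthetic vowel yields /ɹ/ → /ɹɛ/, /ɹ/ → /ɹʊ/, /w/ → /wʊ/.

noɹɛʔɛʊɹʊwʊ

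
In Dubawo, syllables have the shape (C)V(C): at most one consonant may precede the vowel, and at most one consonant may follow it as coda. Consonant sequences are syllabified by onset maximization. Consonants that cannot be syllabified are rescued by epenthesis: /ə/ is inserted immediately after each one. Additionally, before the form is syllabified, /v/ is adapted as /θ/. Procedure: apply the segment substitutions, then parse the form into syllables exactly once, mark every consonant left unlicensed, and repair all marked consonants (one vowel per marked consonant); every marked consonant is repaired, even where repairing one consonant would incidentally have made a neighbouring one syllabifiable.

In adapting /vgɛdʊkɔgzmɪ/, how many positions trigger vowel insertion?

After substitution the input is /θgɛdʊkɔgzmɪ/.
The unsyllabifiable consonants are /θ/, /z/; each receives one epenthetic vowel.

2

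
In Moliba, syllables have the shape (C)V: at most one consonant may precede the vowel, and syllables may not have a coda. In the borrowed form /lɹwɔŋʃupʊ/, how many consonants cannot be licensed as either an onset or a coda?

Under (C)V, the unsyllabifiable consonants are /l/, /ɹ/, /ŋ/ (no codas are permitted; onsets are limited to one consonant).

3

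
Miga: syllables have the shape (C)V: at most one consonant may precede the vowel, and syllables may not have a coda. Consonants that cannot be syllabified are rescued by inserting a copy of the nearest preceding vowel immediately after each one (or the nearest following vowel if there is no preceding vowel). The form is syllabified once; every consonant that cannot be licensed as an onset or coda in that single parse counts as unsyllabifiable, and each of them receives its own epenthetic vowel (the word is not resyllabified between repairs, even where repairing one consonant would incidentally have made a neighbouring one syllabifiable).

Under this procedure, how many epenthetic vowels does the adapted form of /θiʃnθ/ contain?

3

The unsyllabifiable consonants are /ʃ/, /n/, /θ/; each receives one epenthetic vowel.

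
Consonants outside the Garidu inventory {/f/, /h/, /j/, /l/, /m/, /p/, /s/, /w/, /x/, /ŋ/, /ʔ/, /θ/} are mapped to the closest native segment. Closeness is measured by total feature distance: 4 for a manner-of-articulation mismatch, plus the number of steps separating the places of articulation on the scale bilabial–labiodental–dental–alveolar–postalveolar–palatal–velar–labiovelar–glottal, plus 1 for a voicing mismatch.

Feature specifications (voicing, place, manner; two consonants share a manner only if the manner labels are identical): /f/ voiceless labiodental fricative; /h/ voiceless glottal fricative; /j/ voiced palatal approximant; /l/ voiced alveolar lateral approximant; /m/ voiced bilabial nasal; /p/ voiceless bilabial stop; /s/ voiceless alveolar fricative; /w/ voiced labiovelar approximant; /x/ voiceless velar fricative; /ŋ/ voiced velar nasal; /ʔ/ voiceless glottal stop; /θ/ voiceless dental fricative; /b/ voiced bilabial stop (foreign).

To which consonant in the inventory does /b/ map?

/p/ is closest: same manner (stop), place distance 0 (bilabial→bilabial), voicing differs (+1); total 1. Next closest is /m/ at distance 4.

p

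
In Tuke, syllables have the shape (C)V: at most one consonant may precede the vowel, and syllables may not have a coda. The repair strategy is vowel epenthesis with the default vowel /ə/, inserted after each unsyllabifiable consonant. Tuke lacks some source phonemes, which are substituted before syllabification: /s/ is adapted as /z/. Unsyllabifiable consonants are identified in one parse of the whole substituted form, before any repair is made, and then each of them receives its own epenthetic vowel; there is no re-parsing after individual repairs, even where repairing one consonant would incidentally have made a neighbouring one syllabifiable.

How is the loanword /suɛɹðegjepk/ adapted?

zuɛɹəðegəjepəkə

Substitution: /s/ → /z/, giving /zuɛɹðegjepk/.
Syllabifying with onset maximization leaves /ɹ/, /g/, /p/, /k/ stranded (no codas are permitted; onsets are limited to one consonant).
Epenthesis after each stranded consonant: /ɹ/ → /ɹə/, /g/ → /gə/, /p/ → /pə/, /k/ → /kə/.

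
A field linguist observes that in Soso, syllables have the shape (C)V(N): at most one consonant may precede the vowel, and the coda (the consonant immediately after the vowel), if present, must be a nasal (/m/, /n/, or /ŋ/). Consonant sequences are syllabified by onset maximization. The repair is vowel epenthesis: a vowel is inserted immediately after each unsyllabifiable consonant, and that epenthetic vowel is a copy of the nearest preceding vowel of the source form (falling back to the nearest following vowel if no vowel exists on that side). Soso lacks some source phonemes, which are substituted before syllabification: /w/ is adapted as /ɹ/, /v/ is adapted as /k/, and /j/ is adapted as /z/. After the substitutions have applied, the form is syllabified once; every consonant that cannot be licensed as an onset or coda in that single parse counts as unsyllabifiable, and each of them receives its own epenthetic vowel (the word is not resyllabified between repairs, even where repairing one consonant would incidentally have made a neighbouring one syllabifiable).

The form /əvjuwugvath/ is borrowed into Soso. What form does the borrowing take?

əkəzuɹugukataha

Substitution: /v/ → /k/, /j/ → /z/, /w/ → /ɹ/, giving /əkzuɹugkath/.
Under (C)V(N), the unsyllabifiable consonants are /k/, /g/, /t/, /h/ (only a nasal (/m/, /n/, or /ŋ/) is licensed in coda position; onsets are limited to one consonant).
Inserting the epenthetic vowel yields /k/ → /kə/, /g/ → /gu/, /t/ → /ta/, /h/ → /ha/.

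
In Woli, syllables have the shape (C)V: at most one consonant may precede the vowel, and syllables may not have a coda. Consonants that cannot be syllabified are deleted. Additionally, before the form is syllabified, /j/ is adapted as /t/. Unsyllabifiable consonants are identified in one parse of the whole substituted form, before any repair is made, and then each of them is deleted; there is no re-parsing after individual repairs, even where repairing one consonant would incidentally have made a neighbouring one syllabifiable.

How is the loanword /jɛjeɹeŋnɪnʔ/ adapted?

tɛteɹenɪ

Substitution: /j/ → /t/, giving /tɛteɹeŋnɪnʔ/.
Under (C)V, the unsyllabifiable consonants are /ŋ/, /n/, /ʔ/ (no codas are permitted; onsets are limited to one consonant).
Deleting the stranded consonants removes /ŋ/, /n/, /ʔ/.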